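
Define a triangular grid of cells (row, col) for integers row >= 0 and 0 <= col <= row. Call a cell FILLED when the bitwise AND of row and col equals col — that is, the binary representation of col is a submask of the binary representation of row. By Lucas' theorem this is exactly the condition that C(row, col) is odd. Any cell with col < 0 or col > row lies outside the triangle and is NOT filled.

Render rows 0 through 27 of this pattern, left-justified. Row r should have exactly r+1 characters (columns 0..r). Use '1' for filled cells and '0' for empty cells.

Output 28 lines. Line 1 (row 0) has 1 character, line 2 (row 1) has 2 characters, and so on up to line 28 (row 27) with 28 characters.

r0=0: 1
r1=1: 11
r2=10: 101
r3=11: 1111
r4=100: 10001
r5=101: 110011
r6=110: 1010101
r7=111: 11111111
r8=1000: 100000001
r9=1001: 1100000011
r10=1010: 10100000101
r11=1011: 111100001111
r12=1100: 1000100010001
r13=1101: 11001100110011
r14=1110: 101010101010101
r15=1111: 1111111111111111
r16=10000: 10000000000000001
r17=10001: 110000000000000011
r18=10010: 1010000000000000101
r19=10011: 11110000000000001111
r20=10100: 100010000000000010001
r21=10101: 1100110000000000110011
r22=10110: 10101010000000001010101
r23=10111: 111111110000000011111111
r24=11000: 1000000010000000100000001
r25=11001: 11000000110000001100000011
r26=11010: 101000001010000010100000101
r27=11011: 1111000011110000111100001111

Answer: 1
11
101
1111
10001
110011
1010101
11111111
100000001
1100000011
10100000101
111100001111
1000100010001
11001100110011
101010101010101
1111111111111111
10000000000000001
110000000000000011
1010000000000000101
11110000000000001111
100010000000000010001
1100110000000000110011
10101010000000001010101
111111110000000011111111
1000000010000000100000001
11000000110000001100000011
101000001010000010100000101
1111000011110000111100001111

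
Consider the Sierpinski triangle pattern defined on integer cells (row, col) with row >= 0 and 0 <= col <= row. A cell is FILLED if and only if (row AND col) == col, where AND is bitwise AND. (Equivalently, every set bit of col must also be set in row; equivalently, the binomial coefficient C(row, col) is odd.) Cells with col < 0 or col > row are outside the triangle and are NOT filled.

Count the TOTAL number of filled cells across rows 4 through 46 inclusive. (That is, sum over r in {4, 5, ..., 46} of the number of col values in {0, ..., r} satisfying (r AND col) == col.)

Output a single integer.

r4=100 pc1: +2 =2
r5=101 pc2: +4 =6
r6=110 pc2: +4 =10
r7=111 pc3: +8 =18
r8=1000 pc1: +2 =20
r9=1001 pc2: +4 =24
r10=1010 pc2: +4 =28
r11=1011 pc3: +8 =36
r12=1100 pc2: +4 =40
r13=1101 pc3: +8 =48
r14=1110 pc3: +8 =56
r15=1111 pc4: +16 =72
r16=10000 pc1: +2 =74
r17=10001 pc2: +4 =78
r18=10010 pc2: +4 =82
r19=10011 pc3: +8 =90
r20=10100 pc2: +4 =94
r21=10101 pc3: +8 =102
r22=10110 pc3: +8 =110
r23=10111 pc4: +16 =126
r24=11000 pc2: +4 =130
r25=11001 pc3: +8 =138
r26=11010 pc3: +8 =146
r27=11011 pc4: +16 =162
r28=11100 pc3: +8 =170
r29=11101 pc4: +16 =186
r30=11110 pc4: +16 =202
r31=11111 pc5: +32 =234
r32=100000 pc1: +2 =236
r33=100001 pc2: +4 =240
r34=100010 pc2: +4 =244
r35=100011 pc3: +8 =252
r36=100100 pc2: +4 =256
r37=100101 pc3: +8 =264
r38=100110 pc3: +8 =272
r39=100111 pc4: +16 =288
r40=101000 pc2: +4 =292
r41=101001 pc3: +8 =300
r42=101010 pc3: +8 =308
r43=101011 pc4: +16 =324
r44=101100 pc3: +8 =332
r45=101101 pc4: +16 =348
r46=101110 pc4: +16 =364

Answer: 364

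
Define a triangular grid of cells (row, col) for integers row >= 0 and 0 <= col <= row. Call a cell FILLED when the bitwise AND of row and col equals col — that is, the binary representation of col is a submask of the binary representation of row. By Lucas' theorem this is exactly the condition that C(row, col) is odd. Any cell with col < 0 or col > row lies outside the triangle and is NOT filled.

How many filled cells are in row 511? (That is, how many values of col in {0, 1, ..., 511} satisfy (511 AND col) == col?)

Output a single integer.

Answer: 512

Derivation:
511 in binary = 111111111
popcount(511) = number of 1-bits in 111111111 = 9
A col c satisfies (511 AND c) == c iff every set bit of c is also set in 511; each of the 9 set bits of 511 can independently be on or off in c.
count = 2^9 = 512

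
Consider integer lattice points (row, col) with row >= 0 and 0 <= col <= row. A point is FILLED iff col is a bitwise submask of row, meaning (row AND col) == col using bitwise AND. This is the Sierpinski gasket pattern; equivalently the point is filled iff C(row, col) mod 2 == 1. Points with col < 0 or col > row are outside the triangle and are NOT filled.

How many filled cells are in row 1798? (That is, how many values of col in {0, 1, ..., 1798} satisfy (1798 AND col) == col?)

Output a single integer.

1798 in binary = 11100000110
popcount(1798) = number of 1-bits in 11100000110 = 5
A col c satisfies (1798 AND c) == c iff every set bit of c is also set in 1798; each of the 5 set bits of 1798 can independently be on or off in c.
count = 2^5 = 32

Answer: 32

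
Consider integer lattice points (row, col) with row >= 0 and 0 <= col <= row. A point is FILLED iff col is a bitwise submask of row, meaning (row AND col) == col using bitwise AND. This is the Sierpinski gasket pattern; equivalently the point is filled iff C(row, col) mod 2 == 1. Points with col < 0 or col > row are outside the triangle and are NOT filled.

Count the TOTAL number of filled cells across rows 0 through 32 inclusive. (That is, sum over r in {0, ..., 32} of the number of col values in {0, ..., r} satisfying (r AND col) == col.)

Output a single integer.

r0=0 pc0: +1 =1
r1=1 pc1: +2 =3
r2=10 pc1: +2 =5
r3=11 pc2: +4 =9
r4=100 pc1: +2 =11
r5=101 pc2: +4 =15
r6=110 pc2: +4 =19
r7=111 pc3: +8 =27
r8=1000 pc1: +2 =29
r9=1001 pc2: +4 =33
r10=1010 pc2: +4 =37
r11=1011 pc3: +8 =45
r12=1100 pc2: +4 =49
r13=1101 pc3: +8 =57
r14=1110 pc3: +8 =65
r15=1111 pc4: +16 =81
r16=10000 pc1: +2 =83
r17=10001 pc2: +4 =87
r18=10010 pc2: +4 =91
r19=10011 pc3: +8 =99
r20=10100 pc2: +4 =103
r21=10101 pc3: +8 =111
r22=10110 pc3: +8 =119
r23=10111 pc4: +16 =135
r24=11000 pc2: +4 =139
r25=11001 pc3: +8 =147
r26=11010 pc3: +8 =155
r27=11011 pc4: +16 =171
r28=11100 pc3: +8 =179
r29=11101 pc4: +16 =195
r30=11110 pc4: +16 =211
r31=11111 pc5: +32 =243
r32=100000 pc1: +2 =245

Answer: 245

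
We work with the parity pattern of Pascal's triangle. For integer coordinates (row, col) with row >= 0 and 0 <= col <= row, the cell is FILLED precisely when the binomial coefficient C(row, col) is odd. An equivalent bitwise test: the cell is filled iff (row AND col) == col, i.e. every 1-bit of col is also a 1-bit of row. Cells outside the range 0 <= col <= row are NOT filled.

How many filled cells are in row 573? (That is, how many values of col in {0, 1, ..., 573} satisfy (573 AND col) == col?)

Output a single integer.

573 in binary = 1000111101
popcount(573) = number of 1-bits in 1000111101 = 6
A col c satisfies (573 AND c) == c iff every set bit of c is also set in 573; each of the 6 set bits of 573 can independently be on or off in c.
count = 2^6 = 64

Answer: 64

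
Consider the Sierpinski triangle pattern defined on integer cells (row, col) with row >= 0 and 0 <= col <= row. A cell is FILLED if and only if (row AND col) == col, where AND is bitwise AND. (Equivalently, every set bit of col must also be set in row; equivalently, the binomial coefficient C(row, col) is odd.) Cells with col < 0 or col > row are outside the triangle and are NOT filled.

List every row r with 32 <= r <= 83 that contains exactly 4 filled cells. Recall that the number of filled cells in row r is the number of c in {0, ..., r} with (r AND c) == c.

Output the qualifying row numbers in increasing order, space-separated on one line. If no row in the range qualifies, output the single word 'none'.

Answer: 33 34 36 40 48 65 66 68 72 80

Derivation:
Row r has 2^popcount(r) filled cells, so we need popcount(r) = log2(4) = 2.
Scan r = 32..83 and keep those with exactly 2 one-bits:
r=32=100000 popcount=1 -> skip
r=33=100001 popcount=2 -> KEEP
r=34=100010 popcount=2 -> KEEP
r=35=100011 popcount=3 -> skip
r=36=100100 popcount=2 -> KEEP
r=37=100101 popcount=3 -> skip
r=38=100110 popcount=3 -> skip
r=39=100111 popcount=4 -> skip
r=40=101000 popcount=2 -> KEEP
r=41=101001 popcount=3 -> skip
r=42=101010 popcount=3 -> skip
r=43=101011 popcount=4 -> skip
r=44=101100 popcount=3 -> skip
r=45=101101 popcount=4 -> skip
r=46=101110 popcount=4 -> skip
r=47=101111 popcount=5 -> skip
r=48=110000 popcount=2 -> KEEP
r=49=110001 popcount=3 -> skip
r=50=110010 popcount=3 -> skip
r=51=110011 popcount=4 -> skip
r=52=110100 popcount=3 -> skip
r=53=110101 popcount=4 -> skip
r=54=110110 popcount=4 -> skip
r=55=110111 popcount=5 -> skip
r=56=111000 popcount=3 -> skip
r=57=111001 popcount=4 -> skip
r=58=111010 popcount=4 -> skip
r=59=111011 popcount=5 -> skip
r=60=111100 popcount=4 -> skip
r=61=111101 popcount=5 -> skip
r=62=111110 popcount=5 -> skip
r=63=111111 popcount=6 -> skip
r=64=1000000 popcount=1 -> skip
r=65=1000001 popcount=2 -> KEEP
r=66=1000010 popcount=2 -> KEEP
r=67=1000011 popcount=3 -> skip
r=68=1000100 popcount=2 -> KEEP
r=69=1000101 popcount=3 -> skip
r=70=1000110 popcount=3 -> skip
r=71=1000111 popcount=4 -> skip
r=72=1001000 popcount=2 -> KEEP
r=73=1001001 popcount=3 -> skip
r=74=1001010 popcount=3 -> skip
r=75=1001011 popcount=4 -> skip
r=76=1001100 popcount=3 -> skip
r=77=1001101 popcount=4 -> skip
r=78=1001110 popcount=4 -> skip
r=79=1001111 popcount=5 -> skip
r=80=1010000 popcount=2 -> KEEP
r=81=1010001 popcount=3 -> skip
r=82=1010010 popcount=3 -> skip
r=83=1010011 popcount=4 -> skip
Kept rows: 33 34 36 40 48 65 66 68 72 80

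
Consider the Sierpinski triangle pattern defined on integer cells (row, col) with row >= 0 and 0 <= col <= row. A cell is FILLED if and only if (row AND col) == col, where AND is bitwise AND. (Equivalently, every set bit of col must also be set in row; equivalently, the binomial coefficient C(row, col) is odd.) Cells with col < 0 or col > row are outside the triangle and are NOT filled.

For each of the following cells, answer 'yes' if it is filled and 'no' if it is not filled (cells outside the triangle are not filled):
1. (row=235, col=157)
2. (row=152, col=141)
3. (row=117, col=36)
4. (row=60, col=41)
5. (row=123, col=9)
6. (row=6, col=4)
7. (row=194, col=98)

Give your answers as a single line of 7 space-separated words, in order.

(235,157): row=0b11101011, col=0b10011101, row AND col = 0b10001001 = 137; 137 != 157 -> empty
(152,141): row=0b10011000, col=0b10001101, row AND col = 0b10001000 = 136; 136 != 141 -> empty
(117,36): row=0b1110101, col=0b100100, row AND col = 0b100100 = 36; 36 == 36 -> filled
(60,41): row=0b111100, col=0b101001, row AND col = 0b101000 = 40; 40 != 41 -> empty
(123,9): row=0b1111011, col=0b1001, row AND col = 0b1001 = 9; 9 == 9 -> filled
(6,4): row=0b110, col=0b100, row AND col = 0b100 = 4; 4 == 4 -> filled
(194,98): row=0b11000010, col=0b1100010, row AND col = 0b1000010 = 66; 66 != 98 -> empty

Answer: no no yes no yes yes no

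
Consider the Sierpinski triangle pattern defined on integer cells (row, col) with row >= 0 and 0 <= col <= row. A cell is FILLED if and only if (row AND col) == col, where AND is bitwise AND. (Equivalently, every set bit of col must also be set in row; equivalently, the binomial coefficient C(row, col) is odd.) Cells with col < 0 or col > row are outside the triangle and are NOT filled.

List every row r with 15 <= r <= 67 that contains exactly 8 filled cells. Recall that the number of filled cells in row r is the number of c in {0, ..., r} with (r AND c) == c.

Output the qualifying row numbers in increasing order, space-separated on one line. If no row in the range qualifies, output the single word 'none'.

Row r has 2^popcount(r) filled cells, so we need popcount(r) = log2(8) = 3.
Scan r = 15..67 and keep those with exactly 3 one-bits:
r=15=1111 popcount=4 -> skip
r=16=10000 popcount=1 -> skip
r=17=10001 popcount=2 -> skip
r=18=10010 popcount=2 -> skip
r=19=10011 popcount=3 -> KEEP
r=20=10100 popcount=2 -> skip
r=21=10101 popcount=3 -> KEEP
r=22=10110 popcount=3 -> KEEP
r=23=10111 popcount=4 -> skip
r=24=11000 popcount=2 -> skip
r=25=11001 popcount=3 -> KEEP
r=26=11010 popcount=3 -> KEEP
r=27=11011 popcount=4 -> skip
r=28=11100 popcount=3 -> KEEP
r=29=11101 popcount=4 -> skip
r=30=11110 popcount=4 -> skip
r=31=11111 popcount=5 -> skip
r=32=100000 popcount=1 -> skip
r=33=100001 popcount=2 -> skip
r=34=100010 popcount=2 -> skip
r=35=100011 popcount=3 -> KEEP
r=36=100100 popcount=2 -> skip
r=37=100101 popcount=3 -> KEEP
r=38=100110 popcount=3 -> KEEP
r=39=100111 popcount=4 -> skip
r=40=101000 popcount=2 -> skip
r=41=101001 popcount=3 -> KEEP
r=42=101010 popcount=3 -> KEEP
r=43=101011 popcount=4 -> skip
r=44=101100 popcount=3 -> KEEP
r=45=101101 popcount=4 -> skip
r=46=101110 popcount=4 -> skip
r=47=101111 popcount=5 -> skip
r=48=110000 popcount=2 -> skip
r=49=110001 popcount=3 -> KEEP
r=50=110010 popcount=3 -> KEEP
r=51=110011 popcount=4 -> skip
r=52=110100 popcount=3 -> KEEP
r=53=110101 popcount=4 -> skip
r=54=110110 popcount=4 -> skip
r=55=110111 popcount=5 -> skip
r=56=111000 popcount=3 -> KEEP
r=57=111001 popcount=4 -> skip
r=58=111010 popcount=4 -> skip
r=59=111011 popcount=5 -> skip
r=60=111100 popcount=4 -> skip
r=61=111101 popcount=5 -> skip
r=62=111110 popcount=5 -> skip
r=63=111111 popcount=6 -> skip
r=64=1000000 popcount=1 -> skip
r=65=1000001 popcount=2 -> skip
r=66=1000010 popcount=2 -> skip
r=67=1000011 popcount=3 -> KEEP
Kept rows: 19 21 22 25 26 28 35 37 38 41 42 44 49 50 52 56 67

Answer: 19 21 22 25 26 28 35 37 38 41 42 44 49 50 52 56 67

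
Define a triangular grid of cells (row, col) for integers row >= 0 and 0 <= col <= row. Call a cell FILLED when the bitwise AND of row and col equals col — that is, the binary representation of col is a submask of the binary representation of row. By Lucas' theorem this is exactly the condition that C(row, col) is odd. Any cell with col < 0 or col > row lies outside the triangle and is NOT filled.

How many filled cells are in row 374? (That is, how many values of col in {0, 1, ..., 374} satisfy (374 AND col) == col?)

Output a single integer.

374 in binary = 101110110
popcount(374) = number of 1-bits in 101110110 = 6
A col c satisfies (374 AND c) == c iff every set bit of c is also set in 374; each of the 6 set bits of 374 can independently be on or off in c.
count = 2^6 = 64

Answer: 64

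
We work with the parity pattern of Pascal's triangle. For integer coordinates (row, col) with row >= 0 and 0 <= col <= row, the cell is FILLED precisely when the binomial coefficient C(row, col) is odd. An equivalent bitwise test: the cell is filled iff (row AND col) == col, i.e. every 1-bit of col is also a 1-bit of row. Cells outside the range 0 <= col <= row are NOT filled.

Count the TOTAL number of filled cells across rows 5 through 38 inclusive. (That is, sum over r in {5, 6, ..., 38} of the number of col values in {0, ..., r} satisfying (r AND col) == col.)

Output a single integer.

Answer: 270

Derivation:
r5=101 pc2: +4 =4
r6=110 pc2: +4 =8
r7=111 pc3: +8 =16
r8=1000 pc1: +2 =18
r9=1001 pc2: +4 =22
r10=1010 pc2: +4 =26
r11=1011 pc3: +8 =34
r12=1100 pc2: +4 =38
r13=1101 pc3: +8 =46
r14=1110 pc3: +8 =54
r15=1111 pc4: +16 =70
r16=10000 pc1: +2 =72
r17=10001 pc2: +4 =76
r18=10010 pc2: +4 =80
r19=10011 pc3: +8 =88
r20=10100 pc2: +4 =92
r21=10101 pc3: +8 =100
r22=10110 pc3: +8 =108
r23=10111 pc4: +16 =124
r24=11000 pc2: +4 =128
r25=11001 pc3: +8 =136
r26=11010 pc3: +8 =144
r27=11011 pc4: +16 =160
r28=11100 pc3: +8 =168
r29=11101 pc4: +16 =184
r30=11110 pc4: +16 =200
r31=11111 pc5: +32 =232
r32=100000 pc1: +2 =234
r33=100001 pc2: +4 =238
r34=100010 pc2: +4 =242
r35=100011 pc3: +8 =250
r36=100100 pc2: +4 =254
r37=100101 pc3: +8 =262
r38=100110 pc3: +8 =270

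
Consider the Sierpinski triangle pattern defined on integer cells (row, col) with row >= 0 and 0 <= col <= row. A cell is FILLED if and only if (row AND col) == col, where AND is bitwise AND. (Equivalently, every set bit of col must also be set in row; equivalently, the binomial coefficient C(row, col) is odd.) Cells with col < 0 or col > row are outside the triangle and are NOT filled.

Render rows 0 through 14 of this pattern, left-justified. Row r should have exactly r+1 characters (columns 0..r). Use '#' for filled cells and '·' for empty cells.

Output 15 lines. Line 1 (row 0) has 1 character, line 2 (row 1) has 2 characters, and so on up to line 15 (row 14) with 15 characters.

r0=0: #
r1=1: ##
r2=10: #·#
r3=11: ####
r4=100: #···#
r5=101: ##··##
r6=110: #·#·#·#
r7=111: ########
r8=1000: #·······#
r9=1001: ##······##
r10=1010: #·#·····#·#
r11=1011: ####····####
r12=1100: #···#···#···#
r13=1101: ##··##··##··##
r14=1110: #·#·#·#·#·#·#·#

Answer: #
##
#·#
####
#···#
##··##
#·#·#·#
########
#·······#
##······##
#·#·····#·#
####····####
#···#···#···#
##··##··##··##
#·#·#·#·#·#·#·#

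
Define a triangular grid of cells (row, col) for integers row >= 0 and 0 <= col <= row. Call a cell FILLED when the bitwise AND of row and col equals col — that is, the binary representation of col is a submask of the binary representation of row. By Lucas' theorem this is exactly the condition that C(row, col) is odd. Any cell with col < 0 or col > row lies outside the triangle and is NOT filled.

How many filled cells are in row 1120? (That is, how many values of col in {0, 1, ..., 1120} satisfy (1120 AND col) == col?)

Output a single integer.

1120 in binary = 10001100000
popcount(1120) = number of 1-bits in 10001100000 = 3
A col c satisfies (1120 AND c) == c iff every set bit of c is also set in 1120; each of the 3 set bits of 1120 can independently be on or off in c.
count = 2^3 = 8

Answer: 8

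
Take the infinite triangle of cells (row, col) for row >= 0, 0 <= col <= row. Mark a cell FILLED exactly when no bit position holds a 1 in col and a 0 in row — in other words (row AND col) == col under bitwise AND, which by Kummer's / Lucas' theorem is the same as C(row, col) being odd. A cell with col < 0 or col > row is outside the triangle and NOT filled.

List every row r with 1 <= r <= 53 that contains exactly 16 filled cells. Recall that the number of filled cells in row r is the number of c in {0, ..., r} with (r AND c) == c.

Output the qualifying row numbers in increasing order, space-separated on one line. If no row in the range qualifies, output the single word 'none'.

Answer: 15 23 27 29 30 39 43 45 46 51 53

Derivation:
Row r has 2^popcount(r) filled cells, so we need popcount(r) = log2(16) = 4.
Scan r = 1..53 and keep those with exactly 4 one-bits:
r=1=1 popcount=1 -> skip
r=2=10 popcount=1 -> skip
r=3=11 popcount=2 -> skip
r=4=100 popcount=1 -> skip
r=5=101 popcount=2 -> skip
r=6=110 popcount=2 -> skip
r=7=111 popcount=3 -> skip
r=8=1000 popcount=1 -> skip
r=9=1001 popcount=2 -> skip
r=10=1010 popcount=2 -> skip
r=11=1011 popcount=3 -> skip
r=12=1100 popcount=2 -> skip
r=13=1101 popcount=3 -> skip
r=14=1110 popcount=3 -> skip
r=15=1111 popcount=4 -> KEEP
r=16=10000 popcount=1 -> skip
r=17=10001 popcount=2 -> skip
r=18=10010 popcount=2 -> skip
r=19=10011 popcount=3 -> skip
r=20=10100 popcount=2 -> skip
r=21=10101 popcount=3 -> skip
r=22=10110 popcount=3 -> skip
r=23=10111 popcount=4 -> KEEP
r=24=11000 popcount=2 -> skip
r=25=11001 popcount=3 -> skip
r=26=11010 popcount=3 -> skip
r=27=11011 popcount=4 -> KEEP
r=28=11100 popcount=3 -> skip
r=29=11101 popcount=4 -> KEEP
r=30=11110 popcount=4 -> KEEP
r=31=11111 popcount=5 -> skip
r=32=100000 popcount=1 -> skip
r=33=100001 popcount=2 -> skip
r=34=100010 popcount=2 -> skip
r=35=100011 popcount=3 -> skip
r=36=100100 popcount=2 -> skip
r=37=100101 popcount=3 -> skip
r=38=100110 popcount=3 -> skip
r=39=100111 popcount=4 -> KEEP
r=40=101000 popcount=2 -> skip
r=41=101001 popcount=3 -> skip
r=42=101010 popcount=3 -> skip
r=43=101011 popcount=4 -> KEEP
r=44=101100 popcount=3 -> skip
r=45=101101 popcount=4 -> KEEP
r=46=101110 popcount=4 -> KEEP
r=47=101111 popcount=5 -> skip
r=48=110000 popcount=2 -> skip
r=49=110001 popcount=3 -> skip
r=50=110010 popcount=3 -> skip
r=51=110011 popcount=4 -> KEEP
r=52=110100 popcount=3 -> skip
r=53=110101 popcount=4 -> KEEP
Kept rows: 15 23 27 29 30 39 43 45 46 51 53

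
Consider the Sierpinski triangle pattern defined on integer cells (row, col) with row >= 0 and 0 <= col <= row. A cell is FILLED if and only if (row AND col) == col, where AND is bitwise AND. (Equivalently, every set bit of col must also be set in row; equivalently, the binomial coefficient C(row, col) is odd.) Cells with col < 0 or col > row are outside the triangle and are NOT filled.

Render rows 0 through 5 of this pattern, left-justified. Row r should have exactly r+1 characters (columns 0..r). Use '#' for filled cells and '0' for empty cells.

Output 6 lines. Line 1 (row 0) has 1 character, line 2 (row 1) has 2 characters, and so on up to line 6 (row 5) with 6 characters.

r0=0: #
r1=1: ##
r2=10: #0#
r3=11: ####
r4=100: #000#
r5=101: ##00##

Answer: #
##
#0#
####
#000#
##00##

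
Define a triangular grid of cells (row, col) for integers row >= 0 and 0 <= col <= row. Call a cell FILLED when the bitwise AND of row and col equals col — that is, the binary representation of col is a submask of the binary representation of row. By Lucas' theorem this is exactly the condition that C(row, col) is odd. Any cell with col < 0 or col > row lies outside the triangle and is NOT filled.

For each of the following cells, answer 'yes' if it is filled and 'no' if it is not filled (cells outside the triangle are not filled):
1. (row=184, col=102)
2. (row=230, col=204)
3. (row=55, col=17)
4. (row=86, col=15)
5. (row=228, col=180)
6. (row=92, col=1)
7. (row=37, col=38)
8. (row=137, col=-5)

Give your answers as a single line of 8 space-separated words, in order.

(184,102): row=0b10111000, col=0b1100110, row AND col = 0b100000 = 32; 32 != 102 -> empty
(230,204): row=0b11100110, col=0b11001100, row AND col = 0b11000100 = 196; 196 != 204 -> empty
(55,17): row=0b110111, col=0b10001, row AND col = 0b10001 = 17; 17 == 17 -> filled
(86,15): row=0b1010110, col=0b1111, row AND col = 0b110 = 6; 6 != 15 -> empty
(228,180): row=0b11100100, col=0b10110100, row AND col = 0b10100100 = 164; 164 != 180 -> empty
(92,1): row=0b1011100, col=0b1, row AND col = 0b0 = 0; 0 != 1 -> empty
(37,38): col outside [0, 37] -> not filled
(137,-5): col outside [0, 137] -> not filled

Answer: no no yes no no no no no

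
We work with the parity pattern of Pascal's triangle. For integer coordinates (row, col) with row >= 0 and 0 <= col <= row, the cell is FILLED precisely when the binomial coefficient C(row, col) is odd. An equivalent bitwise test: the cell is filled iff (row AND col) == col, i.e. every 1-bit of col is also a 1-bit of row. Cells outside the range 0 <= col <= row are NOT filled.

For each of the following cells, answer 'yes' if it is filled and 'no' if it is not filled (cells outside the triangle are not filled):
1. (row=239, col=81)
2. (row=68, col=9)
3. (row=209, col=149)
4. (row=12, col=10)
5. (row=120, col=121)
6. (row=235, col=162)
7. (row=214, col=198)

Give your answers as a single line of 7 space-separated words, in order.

(239,81): row=0b11101111, col=0b1010001, row AND col = 0b1000001 = 65; 65 != 81 -> empty
(68,9): row=0b1000100, col=0b1001, row AND col = 0b0 = 0; 0 != 9 -> empty
(209,149): row=0b11010001, col=0b10010101, row AND col = 0b10010001 = 145; 145 != 149 -> empty
(12,10): row=0b1100, col=0b1010, row AND col = 0b1000 = 8; 8 != 10 -> empty
(120,121): col outside [0, 120] -> not filled
(235,162): row=0b11101011, col=0b10100010, row AND col = 0b10100010 = 162; 162 == 162 -> filled
(214,198): row=0b11010110, col=0b11000110, row AND col = 0b11000110 = 198; 198 == 198 -> filled

Answer: no no no no no yes yes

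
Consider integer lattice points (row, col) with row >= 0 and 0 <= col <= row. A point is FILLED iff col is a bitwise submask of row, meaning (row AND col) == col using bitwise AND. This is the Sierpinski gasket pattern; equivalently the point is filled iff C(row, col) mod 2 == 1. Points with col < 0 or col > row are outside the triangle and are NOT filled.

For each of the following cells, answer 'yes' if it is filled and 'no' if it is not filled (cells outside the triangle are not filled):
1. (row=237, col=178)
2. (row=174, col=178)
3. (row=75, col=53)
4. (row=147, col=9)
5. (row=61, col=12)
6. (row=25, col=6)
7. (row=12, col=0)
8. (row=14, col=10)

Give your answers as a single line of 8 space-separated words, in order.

Answer: no no no no yes no yes yes

Derivation:
(237,178): row=0b11101101, col=0b10110010, row AND col = 0b10100000 = 160; 160 != 178 -> empty
(174,178): col outside [0, 174] -> not filled
(75,53): row=0b1001011, col=0b110101, row AND col = 0b1 = 1; 1 != 53 -> empty
(147,9): row=0b10010011, col=0b1001, row AND col = 0b1 = 1; 1 != 9 -> empty
(61,12): row=0b111101, col=0b1100, row AND col = 0b1100 = 12; 12 == 12 -> filled
(25,6): row=0b11001, col=0b110, row AND col = 0b0 = 0; 0 != 6 -> empty
(12,0): row=0b1100, col=0b0, row AND col = 0b0 = 0; 0 == 0 -> filled
(14,10): row=0b1110, col=0b1010, row AND col = 0b1010 = 10; 10 == 10 -> filled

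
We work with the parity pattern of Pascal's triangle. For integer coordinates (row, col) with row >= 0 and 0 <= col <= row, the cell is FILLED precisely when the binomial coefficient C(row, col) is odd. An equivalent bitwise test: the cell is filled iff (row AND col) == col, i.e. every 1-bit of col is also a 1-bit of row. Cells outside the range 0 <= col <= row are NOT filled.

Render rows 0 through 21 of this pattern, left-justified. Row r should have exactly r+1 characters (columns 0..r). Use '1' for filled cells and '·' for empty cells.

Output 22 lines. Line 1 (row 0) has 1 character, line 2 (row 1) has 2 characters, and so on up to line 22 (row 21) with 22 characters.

r0=0: 1
r1=1: 11
r2=10: 1·1
r3=11: 1111
r4=100: 1···1
r5=101: 11··11
r6=110: 1·1·1·1
r7=111: 11111111
r8=1000: 1·······1
r9=1001: 11······11
r10=1010: 1·1·····1·1
r11=1011: 1111····1111
r12=1100: 1···1···1···1
r13=1101: 11··11··11··11
r14=1110: 1·1·1·1·1·1·1·1
r15=1111: 1111111111111111
r16=10000: 1···············1
r17=10001: 11··············11
r18=10010: 1·1·············1·1
r19=10011: 1111············1111
r20=10100: 1···1···········1···1
r21=10101: 11··11··········11··11

Answer: 1
11
1·1
1111
1···1
11··11
1·1·1·1
11111111
1·······1
11······11
1·1·····1·1
1111····1111
1···1···1···1
11··11··11··11
1·1·1·1·1·1·1·1
1111111111111111
1···············1
11··············11
1·1·············1·1
1111············1111
1···1···········1···1
11··11··········11··11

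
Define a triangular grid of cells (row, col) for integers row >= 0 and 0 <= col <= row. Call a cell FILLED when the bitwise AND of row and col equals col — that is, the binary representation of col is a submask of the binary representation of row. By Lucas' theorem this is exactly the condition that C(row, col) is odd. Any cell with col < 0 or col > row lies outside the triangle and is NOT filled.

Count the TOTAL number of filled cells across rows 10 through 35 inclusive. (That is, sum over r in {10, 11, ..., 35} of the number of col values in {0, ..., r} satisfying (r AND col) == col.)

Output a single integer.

r10=1010 pc2: +4 =4
r11=1011 pc3: +8 =12
r12=1100 pc2: +4 =16
r13=1101 pc3: +8 =24
r14=1110 pc3: +8 =32
r15=1111 pc4: +16 =48
r16=10000 pc1: +2 =50
r17=10001 pc2: +4 =54
r18=10010 pc2: +4 =58
r19=10011 pc3: +8 =66
r20=10100 pc2: +4 =70
r21=10101 pc3: +8 =78
r22=10110 pc3: +8 =86
r23=10111 pc4: +16 =102
r24=11000 pc2: +4 =106
r25=11001 pc3: +8 =114
r26=11010 pc3: +8 =122
r27=11011 pc4: +16 =138
r28=11100 pc3: +8 =146
r29=11101 pc4: +16 =162
r30=11110 pc4: +16 =178
r31=11111 pc5: +32 =210
r32=100000 pc1: +2 =212
r33=100001 pc2: +4 =216
r34=100010 pc2: +4 =220
r35=100011 pc3: +8 =228

Answer: 228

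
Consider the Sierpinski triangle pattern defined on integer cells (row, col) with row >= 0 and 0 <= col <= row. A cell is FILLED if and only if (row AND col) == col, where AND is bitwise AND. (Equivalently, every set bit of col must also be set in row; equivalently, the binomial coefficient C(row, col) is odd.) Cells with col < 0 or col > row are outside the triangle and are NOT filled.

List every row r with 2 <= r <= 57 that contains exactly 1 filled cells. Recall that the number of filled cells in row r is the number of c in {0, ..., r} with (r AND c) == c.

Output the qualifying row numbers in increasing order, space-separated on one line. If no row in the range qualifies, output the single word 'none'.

Row r has 2^popcount(r) filled cells, so we need popcount(r) = log2(1) = 0.
Scan r = 2..57 and keep those with exactly 0 one-bits:
r=2=10 popcount=1 -> skip
r=3=11 popcount=2 -> skip
r=4=100 popcount=1 -> skip
r=5=101 popcount=2 -> skip
r=6=110 popcount=2 -> skip
r=7=111 popcount=3 -> skip
r=8=1000 popcount=1 -> skip
r=9=1001 popcount=2 -> skip
r=10=1010 popcount=2 -> skip
r=11=1011 popcount=3 -> skip
r=12=1100 popcount=2 -> skip
r=13=1101 popcount=3 -> skip
r=14=1110 popcount=3 -> skip
r=15=1111 popcount=4 -> skip
r=16=10000 popcount=1 -> skip
r=17=10001 popcount=2 -> skip
r=18=10010 popcount=2 -> skip
r=19=10011 popcount=3 -> skip
r=20=10100 popcount=2 -> skip
r=21=10101 popcount=3 -> skip
r=22=10110 popcount=3 -> skip
r=23=10111 popcount=4 -> skip
r=24=11000 popcount=2 -> skip
r=25=11001 popcount=3 -> skip
r=26=11010 popcount=3 -> skip
r=27=11011 popcount=4 -> skip
r=28=11100 popcount=3 -> skip
r=29=11101 popcount=4 -> skip
r=30=11110 popcount=4 -> skip
r=31=11111 popcount=5 -> skip
r=32=100000 popcount=1 -> skip
r=33=100001 popcount=2 -> skip
r=34=100010 popcount=2 -> skip
r=35=100011 popcount=3 -> skip
r=36=100100 popcount=2 -> skip
r=37=100101 popcount=3 -> skip
r=38=100110 popcount=3 -> skip
r=39=100111 popcount=4 -> skip
r=40=101000 popcount=2 -> skip
r=41=101001 popcount=3 -> skip
r=42=101010 popcount=3 -> skip
r=43=101011 popcount=4 -> skip
r=44=101100 popcount=3 -> skip
r=45=101101 popcount=4 -> skip
r=46=101110 popcount=4 -> skip
r=47=101111 popcount=5 -> skip
r=48=110000 popcount=2 -> skip
r=49=110001 popcount=3 -> skip
r=50=110010 popcount=3 -> skip
r=51=110011 popcount=4 -> skip
r=52=110100 popcount=3 -> skip
r=53=110101 popcount=4 -> skip
r=54=110110 popcount=4 -> skip
r=55=110111 popcount=5 -> skip
r=56=111000 popcount=3 -> skip
r=57=111001 popcount=4 -> skip
Kept rows: none

Answer: none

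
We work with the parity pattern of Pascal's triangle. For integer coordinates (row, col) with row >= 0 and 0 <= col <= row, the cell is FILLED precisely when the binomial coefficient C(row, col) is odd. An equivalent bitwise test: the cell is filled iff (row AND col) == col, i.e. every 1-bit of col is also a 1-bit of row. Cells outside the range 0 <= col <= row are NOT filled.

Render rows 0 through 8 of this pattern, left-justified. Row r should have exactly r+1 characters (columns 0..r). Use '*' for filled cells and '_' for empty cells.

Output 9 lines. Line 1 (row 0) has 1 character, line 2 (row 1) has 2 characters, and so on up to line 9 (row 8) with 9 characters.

r0=0: *
r1=1: **
r2=10: *_*
r3=11: ****
r4=100: *___*
r5=101: **__**
r6=110: *_*_*_*
r7=111: ********
r8=1000: *_______*

Answer: *
**
*_*
****
*___*
**__**
*_*_*_*
********
*_______*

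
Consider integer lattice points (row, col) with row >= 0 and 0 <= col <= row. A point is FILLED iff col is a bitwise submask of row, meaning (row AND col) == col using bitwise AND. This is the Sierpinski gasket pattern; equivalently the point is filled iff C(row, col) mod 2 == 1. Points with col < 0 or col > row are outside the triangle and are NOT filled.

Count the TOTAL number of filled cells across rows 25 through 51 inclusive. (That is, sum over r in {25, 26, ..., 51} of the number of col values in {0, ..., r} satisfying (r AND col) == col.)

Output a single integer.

Answer: 302

Derivation:
r25=11001 pc3: +8 =8
r26=11010 pc3: +8 =16
r27=11011 pc4: +16 =32
r28=11100 pc3: +8 =40
r29=11101 pc4: +16 =56
r30=11110 pc4: +16 =72
r31=11111 pc5: +32 =104
r32=100000 pc1: +2 =106
r33=100001 pc2: +4 =110
r34=100010 pc2: +4 =114
r35=100011 pc3: +8 =122
r36=100100 pc2: +4 =126
r37=100101 pc3: +8 =134
r38=100110 pc3: +8 =142
r39=100111 pc4: +16 =158
r40=101000 pc2: +4 =162
r41=101001 pc3: +8 =170
r42=101010 pc3: +8 =178
r43=101011 pc4: +16 =194
r44=101100 pc3: +8 =202
r45=101101 pc4: +16 =218
r46=101110 pc4: +16 =234
r47=101111 pc5: +32 =266
r48=110000 pc2: +4 =270
r49=110001 pc3: +8 =278
r50=110010 pc3: +8 =286
r51=110011 pc4: +16 =302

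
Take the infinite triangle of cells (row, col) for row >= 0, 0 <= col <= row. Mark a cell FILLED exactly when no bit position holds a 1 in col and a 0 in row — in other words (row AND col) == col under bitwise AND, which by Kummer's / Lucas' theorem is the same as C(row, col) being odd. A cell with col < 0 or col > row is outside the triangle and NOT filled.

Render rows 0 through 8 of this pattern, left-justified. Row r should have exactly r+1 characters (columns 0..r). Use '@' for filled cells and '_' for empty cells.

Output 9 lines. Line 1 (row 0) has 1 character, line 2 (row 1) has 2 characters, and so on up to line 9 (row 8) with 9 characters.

r0=0: @
r1=1: @@
r2=10: @_@
r3=11: @@@@
r4=100: @___@
r5=101: @@__@@
r6=110: @_@_@_@
r7=111: @@@@@@@@
r8=1000: @_______@

Answer: @
@@
@_@
@@@@
@___@
@@__@@
@_@_@_@
@@@@@@@@
@_______@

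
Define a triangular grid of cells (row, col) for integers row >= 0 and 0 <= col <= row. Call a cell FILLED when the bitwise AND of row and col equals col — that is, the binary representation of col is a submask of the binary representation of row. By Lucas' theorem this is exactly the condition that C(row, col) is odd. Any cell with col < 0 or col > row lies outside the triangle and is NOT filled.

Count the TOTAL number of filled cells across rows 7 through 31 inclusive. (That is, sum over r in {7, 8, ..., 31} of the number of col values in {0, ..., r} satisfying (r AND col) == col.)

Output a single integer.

r7=111 pc3: +8 =8
r8=1000 pc1: +2 =10
r9=1001 pc2: +4 =14
r10=1010 pc2: +4 =18
r11=1011 pc3: +8 =26
r12=1100 pc2: +4 =30
r13=1101 pc3: +8 =38
r14=1110 pc3: +8 =46
r15=1111 pc4: +16 =62
r16=10000 pc1: +2 =64
r17=10001 pc2: +4 =68
r18=10010 pc2: +4 =72
r19=10011 pc3: +8 =80
r20=10100 pc2: +4 =84
r21=10101 pc3: +8 =92
r22=10110 pc3: +8 =100
r23=10111 pc4: +16 =116
r24=11000 pc2: +4 =120
r25=11001 pc3: +8 =128
r26=11010 pc3: +8 =136
r27=11011 pc4: +16 =152
r28=11100 pc3: +8 =160
r29=11101 pc4: +16 =176
r30=11110 pc4: +16 =192
r31=11111 pc5: +32 =224

Answer: 224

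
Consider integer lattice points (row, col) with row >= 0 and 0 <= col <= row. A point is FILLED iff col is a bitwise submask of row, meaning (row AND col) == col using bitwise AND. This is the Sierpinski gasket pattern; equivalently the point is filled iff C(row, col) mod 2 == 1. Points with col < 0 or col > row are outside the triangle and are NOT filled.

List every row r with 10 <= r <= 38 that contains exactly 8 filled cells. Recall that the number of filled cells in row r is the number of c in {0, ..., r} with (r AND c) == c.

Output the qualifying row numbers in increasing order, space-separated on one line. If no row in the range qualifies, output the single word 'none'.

Row r has 2^popcount(r) filled cells, so we need popcount(r) = log2(8) = 3.
Scan r = 10..38 and keep those with exactly 3 one-bits:
r=10=1010 popcount=2 -> skip
r=11=1011 popcount=3 -> KEEP
r=12=1100 popcount=2 -> skip
r=13=1101 popcount=3 -> KEEP
r=14=1110 popcount=3 -> KEEP
r=15=1111 popcount=4 -> skip
r=16=10000 popcount=1 -> skip
r=17=10001 popcount=2 -> skip
r=18=10010 popcount=2 -> skip
r=19=10011 popcount=3 -> KEEP
r=20=10100 popcount=2 -> skip
r=21=10101 popcount=3 -> KEEP
r=22=10110 popcount=3 -> KEEP
r=23=10111 popcount=4 -> skip
r=24=11000 popcount=2 -> skip
r=25=11001 popcount=3 -> KEEP
r=26=11010 popcount=3 -> KEEP
r=27=11011 popcount=4 -> skip
r=28=11100 popcount=3 -> KEEP
r=29=11101 popcount=4 -> skip
r=30=11110 popcount=4 -> skip
r=31=11111 popcount=5 -> skip
r=32=100000 popcount=1 -> skip
r=33=100001 popcount=2 -> skip
r=34=100010 popcount=2 -> skip
r=35=100011 popcount=3 -> KEEP
r=36=100100 popcount=2 -> skip
r=37=100101 popcount=3 -> KEEP
r=38=100110 popcount=3 -> KEEP
Kept rows: 11 13 14 19 21 22 25 26 28 35 37 38

Answer: 11 13 14 19 21 22 25 26 28 35 37 38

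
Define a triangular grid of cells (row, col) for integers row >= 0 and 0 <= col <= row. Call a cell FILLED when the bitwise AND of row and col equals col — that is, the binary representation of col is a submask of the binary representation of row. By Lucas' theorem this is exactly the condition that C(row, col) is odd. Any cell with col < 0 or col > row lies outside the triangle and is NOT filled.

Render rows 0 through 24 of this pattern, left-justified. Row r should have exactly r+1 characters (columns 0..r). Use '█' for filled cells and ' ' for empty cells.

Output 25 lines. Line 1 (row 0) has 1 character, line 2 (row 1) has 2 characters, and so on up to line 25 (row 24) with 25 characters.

Answer: █
██
█ █
████
█   █
██  ██
█ █ █ █
████████
█       █
██      ██
█ █     █ █
████    ████
█   █   █   █
██  ██  ██  ██
█ █ █ █ █ █ █ █
████████████████
█               █
██              ██
█ █             █ █
████            ████
█   █           █   █
██  ██          ██  ██
█ █ █ █         █ █ █ █
████████        ████████
█       █       █       █

Derivation:
r0=0: █
r1=1: ██
r2=10: █ █
r3=11: ████
r4=100: █   █
r5=101: ██  ██
r6=110: █ █ █ █
r7=111: ████████
r8=1000: █       █
r9=1001: ██      ██
r10=1010: █ █     █ █
r11=1011: ████    ████
r12=1100: █   █   █   █
r13=1101: ██  ██  ██  ██
r14=1110: █ █ █ █ █ █ █ █
r15=1111: ████████████████
r16=10000: █               █
r17=10001: ██              ██
r18=10010: █ █             █ █
r19=10011: ████            ████
r20=10100: █   █           █   █
r21=10101: ██  ██          ██  ██
r22=10110: █ █ █ █         █ █ █ █
r23=10111: ████████        ████████
r24=11000: █       █       █       █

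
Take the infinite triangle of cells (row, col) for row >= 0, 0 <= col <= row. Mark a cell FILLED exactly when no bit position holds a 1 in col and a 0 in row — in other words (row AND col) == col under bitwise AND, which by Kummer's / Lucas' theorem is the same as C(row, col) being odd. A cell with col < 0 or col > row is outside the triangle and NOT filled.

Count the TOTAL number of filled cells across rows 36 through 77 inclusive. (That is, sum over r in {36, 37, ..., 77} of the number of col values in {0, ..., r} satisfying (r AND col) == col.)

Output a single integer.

Answer: 582

Derivation:
r36=100100 pc2: +4 =4
r37=100101 pc3: +8 =12
r38=100110 pc3: +8 =20
r39=100111 pc4: +16 =36
r40=101000 pc2: +4 =40
r41=101001 pc3: +8 =48
r42=101010 pc3: +8 =56
r43=101011 pc4: +16 =72
r44=101100 pc3: +8 =80
r45=101101 pc4: +16 =96
r46=101110 pc4: +16 =112
r47=101111 pc5: +32 =144
r48=110000 pc2: +4 =148
r49=110001 pc3: +8 =156
r50=110010 pc3: +8 =164
r51=110011 pc4: +16 =180
r52=110100 pc3: +8 =188
r53=110101 pc4: +16 =204
r54=110110 pc4: +16 =220
r55=110111 pc5: +32 =252
r56=111000 pc3: +8 =260
r57=111001 pc4: +16 =276
r58=111010 pc4: +16 =292
r59=111011 pc5: +32 =324
r60=111100 pc4: +16 =340
r61=111101 pc5: +32 =372
r62=111110 pc5: +32 =404
r63=111111 pc6: +64 =468
r64=1000000 pc1: +2 =470
r65=1000001 pc2: +4 =474
r66=1000010 pc2: +4 =478
r67=1000011 pc3: +8 =486
r68=1000100 pc2: +4 =490
r69=1000101 pc3: +8 =498
r70=1000110 pc3: +8 =506
r71=1000111 pc4: +16 =522
r72=1001000 pc2: +4 =526
r73=1001001 pc3: +8 =534
r74=1001010 pc3: +8 =542
r75=1001011 pc4: +16 =558
r76=1001100 pc3: +8 =566
r77=1001101 pc4: +16 =582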